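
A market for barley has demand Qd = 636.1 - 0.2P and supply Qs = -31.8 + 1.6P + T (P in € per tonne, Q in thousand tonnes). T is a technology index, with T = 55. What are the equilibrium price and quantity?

P* = 340.5, Q* = 568

With T = 55, supply is Qs = 23.2 + 1.6P.
Equating demand and supply, 636.1 - 0.2P = 23.2 + 1.6P gives 1.8P = 612.9, so P* = 340.5.
From the demand curve, Q* = 636.1 - 0.2(340.5) = 568.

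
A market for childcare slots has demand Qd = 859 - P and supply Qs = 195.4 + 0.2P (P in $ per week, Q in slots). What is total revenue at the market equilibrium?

Total revenue = 169218

At equilibrium Qd = Qs, so 859 - P = 195.4 + 0.2P; collecting terms, 663.6 = 1.2P and P* = 553.
Then Q* = 859 - 553 = 306.
Total revenue = P* × Q* = 553 × 306 = 169218.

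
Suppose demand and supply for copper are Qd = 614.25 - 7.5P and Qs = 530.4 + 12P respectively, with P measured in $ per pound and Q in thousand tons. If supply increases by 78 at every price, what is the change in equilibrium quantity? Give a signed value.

ΔQ = 30

The market clears where 614.25 - 7.5P = 530.4 + 12P. Rearranging, 19.5P = 83.85, hence P* = 4.3.
From the demand curve, Q* = 614.25 - 7.5(4.3) = 582.
After the shift, supply is Qs = 608.4 + 12P.
Re-solving, 19.5P = 5.85 gives P = 0.3 and Q = 612.
ΔQ = 612 - 582 = 30.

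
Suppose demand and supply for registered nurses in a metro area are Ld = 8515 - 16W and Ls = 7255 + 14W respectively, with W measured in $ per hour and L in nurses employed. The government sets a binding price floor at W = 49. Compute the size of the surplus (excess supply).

Surplus = 210

With W fixed at 49, quantity demanded is 7731 and quantity supplied is 7941.
Surplus = Ls - Ld = 7941 - 7731 = 210.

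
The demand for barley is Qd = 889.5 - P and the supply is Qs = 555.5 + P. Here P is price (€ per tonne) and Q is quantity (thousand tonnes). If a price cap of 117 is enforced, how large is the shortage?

Shortage = 100

With P fixed at 117, quantity demanded is 772.5 and quantity supplied is 672.5.
Shortage = Qd - Qs = 772.5 - 672.5 = 100.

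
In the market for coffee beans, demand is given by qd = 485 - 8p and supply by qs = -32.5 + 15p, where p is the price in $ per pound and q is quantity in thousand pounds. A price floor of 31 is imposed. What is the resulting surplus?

Surplus = 195.5

With p fixed at 31, quantity demanded is 237 and quantity supplied is 432.5.
Surplus = qs - qd = 432.5 - 237 = 195.5.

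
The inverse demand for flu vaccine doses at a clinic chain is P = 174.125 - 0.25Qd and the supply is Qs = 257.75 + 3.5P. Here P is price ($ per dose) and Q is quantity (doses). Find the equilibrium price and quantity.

In direct form, Qd = 696.5 - 4P.
At equilibrium Qd = Qs, so 696.5 - 4P = 257.75 + 3.5P; collecting terms, 438.75 = 7.5P and P* = 58.5.
Then Q* = 696.5 - 4(58.5) = 462.5.

P* = 58.5, Q* = 462.5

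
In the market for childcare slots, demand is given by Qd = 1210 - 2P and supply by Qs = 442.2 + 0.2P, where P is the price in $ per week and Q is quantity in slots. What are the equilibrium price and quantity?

Set Qd = Qs: 1210 - 2P = 442.2 + 0.2P, so 767.8 = 2.2P and P* = 349.
From the demand curve, Q* = 1210 - 2(349) = 512.

P* = 349, Q* = 512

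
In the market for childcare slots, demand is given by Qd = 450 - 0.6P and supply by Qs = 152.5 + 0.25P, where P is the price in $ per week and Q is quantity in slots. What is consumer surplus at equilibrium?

Equating demand and supply, 450 - 0.6P = 152.5 + 0.25P gives 0.85P = 297.5, so P* = 350.
Substitute back: Q* = 450 - 0.6(350) = 240.
Demand choke price (Qd = 0): P = 450/0.6 = 750. Consumer surplus = ½ × (750 - 350) × 240 = 48000.

Consumer surplus = 48000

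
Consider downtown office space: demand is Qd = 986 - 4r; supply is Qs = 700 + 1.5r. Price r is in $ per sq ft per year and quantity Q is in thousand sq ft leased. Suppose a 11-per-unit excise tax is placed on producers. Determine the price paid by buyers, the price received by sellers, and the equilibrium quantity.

Producers keep r_s = r_b - 11 per unit, so supply in terms of the buyer price is Qs = 683.5 + 1.5r_b.
Equate demand and the shifted supply: 986 - 4r_b = 683.5 + 1.5r_b, giving 5.5r_b = 302.5, so r_b = 55.
So r_s = 44 and the quantity traded is Q = 986 - 4(55) = 766.

r_b = 55, r_s = 44, Q = 766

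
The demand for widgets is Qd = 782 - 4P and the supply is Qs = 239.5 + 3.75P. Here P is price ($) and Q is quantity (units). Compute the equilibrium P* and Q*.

The market clears where 782 - 4P = 239.5 + 3.75P. Rearranging, 7.75P = 542.5, hence P* = 70.
Substitute back: Q* = 782 - 4(70) = 502.

P* = 70, Q* = 502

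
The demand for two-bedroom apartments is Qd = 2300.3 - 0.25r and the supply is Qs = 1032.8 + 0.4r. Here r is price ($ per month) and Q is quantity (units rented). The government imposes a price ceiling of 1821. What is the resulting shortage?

At r = 1821: Qd = 1845.05 and Qs = 1761.2.
Shortage = Qd - Qs = 1845.05 - 1761.2 = 83.85.

Shortage = 83.85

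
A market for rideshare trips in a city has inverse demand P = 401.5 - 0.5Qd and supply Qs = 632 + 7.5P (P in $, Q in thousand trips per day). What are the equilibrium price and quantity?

P* = 18, Q* = 767

Rewriting in direct form: Qd = 803 - 2P.
Set Qd = Qs: 803 - 2P = 632 + 7.5P, so 171 = 9.5P and P* = 18.
Then Q* = 803 - 2(18) = 767.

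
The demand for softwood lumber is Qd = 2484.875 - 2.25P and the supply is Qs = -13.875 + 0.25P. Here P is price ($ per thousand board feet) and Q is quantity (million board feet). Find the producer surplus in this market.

Producer surplus = 111392

The market clears where 2484.875 - 2.25P = -13.875 + 0.25P. Rearranging, 2.5P = 2498.75, hence P* = 999.5.
Then Q* = 2484.875 - 2.25(999.5) = 236.
Supply choke price (Qs = 0): P = 55.5. Producer surplus = ½ × (999.5 - 55.5) × 236 = 111392.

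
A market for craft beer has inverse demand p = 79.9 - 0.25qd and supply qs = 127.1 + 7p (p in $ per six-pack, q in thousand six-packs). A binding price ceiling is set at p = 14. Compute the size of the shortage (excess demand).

Rewriting in direct form: qd = 319.6 - 4p.
At p = 14: qd = 263.6 and qs = 225.1.
Shortage = qd - qs = 263.6 - 225.1 = 38.5.

Shortage = 38.5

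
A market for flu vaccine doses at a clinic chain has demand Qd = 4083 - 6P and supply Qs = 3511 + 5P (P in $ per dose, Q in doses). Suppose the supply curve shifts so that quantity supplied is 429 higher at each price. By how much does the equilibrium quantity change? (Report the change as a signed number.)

ΔQ = 234

The market clears where 4083 - 6P = 3511 + 5P. Rearranging, 11P = 572, hence P* = 52.
Substitute back: Q* = 4083 - 6(52) = 3771.
After the shift, supply is Qs = 3940 + 5P.
New equilibrium: 143 = 11P, so P = 13 and Q = 4005.
ΔQ = 4005 - 3771 = 234.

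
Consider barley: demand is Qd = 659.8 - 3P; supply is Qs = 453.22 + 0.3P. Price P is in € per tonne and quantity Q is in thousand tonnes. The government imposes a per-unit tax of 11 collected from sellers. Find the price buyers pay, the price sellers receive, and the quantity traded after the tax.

With a tax of 11 on sellers, they supply based on the net price P_s = P_b - 11, so Qs = 449.92 + 0.3P_b.
Equate demand and the shifted supply: 659.8 - 3P_b = 449.92 + 0.3P_b, giving 3.3P_b = 209.88, so P_b = 63.6.
Then P_s = 63.6 - 11 = 52.6 and Q = 659.8 - 3(63.6) = 469.

P_b = 63.6, P_s = 52.6, Q = 469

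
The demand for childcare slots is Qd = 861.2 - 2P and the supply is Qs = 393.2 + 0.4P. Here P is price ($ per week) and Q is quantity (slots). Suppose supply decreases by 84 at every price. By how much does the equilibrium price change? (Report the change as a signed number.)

ΔP = 35

Equating demand and supply, 861.2 - 2P = 393.2 + 0.4P gives 2.4P = 468, so P* = 195.
Then Q* = 861.2 - 2(195) = 471.2.
After the shift, supply is Qs = 309.2 + 0.4P.
The new intersection has 552 = 2.4P, i.e. P = 230, Q = 401.2.
ΔP = 230 - 195 = 35.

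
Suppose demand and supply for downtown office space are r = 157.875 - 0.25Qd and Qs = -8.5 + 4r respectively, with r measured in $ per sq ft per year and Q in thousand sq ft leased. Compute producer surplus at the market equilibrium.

Producer surplus = 12129.03125

Solving each curve for Q: Qd = 631.5 - 4r.
Set Qd = Qs: 631.5 - 4r = -8.5 + 4r, so 640 = 8r and r* = 80.
From the demand curve, Q* = 631.5 - 4(80) = 311.5.
Supply choke price (Qs = 0): r = 2.125. Producer surplus = ½ × (80 - 2.125) × 311.5 = 12129.03125.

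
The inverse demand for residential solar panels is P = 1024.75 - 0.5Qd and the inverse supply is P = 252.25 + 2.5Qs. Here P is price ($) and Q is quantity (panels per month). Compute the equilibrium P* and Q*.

P* = 896, Q* = 257.5

Inverting to quantity form: Qd = 2049.5 - 2P and Qs = -100.9 + 0.4P.
Equating demand and supply, 2049.5 - 2P = -100.9 + 0.4P gives 2.4P = 2150.4, so P* = 896.
Substitute back: Q* = 2049.5 - 2(896) = 257.5.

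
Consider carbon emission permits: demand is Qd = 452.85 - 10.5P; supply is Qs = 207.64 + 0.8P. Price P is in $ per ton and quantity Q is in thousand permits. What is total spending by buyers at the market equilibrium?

The market clears where 452.85 - 10.5P = 207.64 + 0.8P. Rearranging, 11.3P = 245.21, hence P* = 21.7.
Plugging P* into demand: Q* = 452.85 - 10.5(21.7) = 225.
Total spending by buyers = P* × Q* = 21.7 × 225 = 4882.5.

Total spending by buyers = 4882.5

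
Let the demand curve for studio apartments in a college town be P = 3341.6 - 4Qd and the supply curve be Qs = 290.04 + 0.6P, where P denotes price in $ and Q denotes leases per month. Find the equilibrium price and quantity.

Inverting to quantity form: Qd = 835.4 - 0.25P.
The market clears where 835.4 - 0.25P = 290.04 + 0.6P. Rearranging, 0.85P = 545.36, hence P* = 641.6.
Then Q* = 835.4 - 0.25(641.6) = 675.

P* = 641.6, Q* = 675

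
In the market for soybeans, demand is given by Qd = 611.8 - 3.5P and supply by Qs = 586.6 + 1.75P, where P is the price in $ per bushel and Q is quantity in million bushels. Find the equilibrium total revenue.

Total revenue = 2856

Equating demand and supply, 611.8 - 3.5P = 586.6 + 1.75P gives 5.25P = 25.2, so P* = 4.8.
Substitute back: Q* = 611.8 - 3.5(4.8) = 595.
Total revenue = P* × Q* = 4.8 × 595 = 2856.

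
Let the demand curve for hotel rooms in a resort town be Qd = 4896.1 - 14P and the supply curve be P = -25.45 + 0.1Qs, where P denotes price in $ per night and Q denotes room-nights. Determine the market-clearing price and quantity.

P* = 193.4, Q* = 2188.5

Inverting to quantity form: Qs = 254.5 + 10P.
Set Qd = Qs: 4896.1 - 14P = 254.5 + 10P, so 4641.6 = 24P and P* = 193.4.
From the demand curve, Q* = 4896.1 - 14(193.4) = 2188.5.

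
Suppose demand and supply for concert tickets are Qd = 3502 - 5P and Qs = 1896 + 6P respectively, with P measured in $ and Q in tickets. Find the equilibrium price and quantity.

Equating demand and supply, 3502 - 5P = 1896 + 6P gives 11P = 1606, so P* = 146.
Plugging P* into demand: Q* = 3502 - 5(146) = 2772.

P* = 146, Q* = 2772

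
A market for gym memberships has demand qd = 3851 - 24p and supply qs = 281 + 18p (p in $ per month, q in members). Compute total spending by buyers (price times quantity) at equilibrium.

Equating demand and supply, 3851 - 24p = 281 + 18p gives 42p = 3570, so p* = 85.
Substitute back: q* = 3851 - 24(85) = 1811.
Total spending by buyers = p* × q* = 85 × 1811 = 153935.

Total spending by buyers = 153935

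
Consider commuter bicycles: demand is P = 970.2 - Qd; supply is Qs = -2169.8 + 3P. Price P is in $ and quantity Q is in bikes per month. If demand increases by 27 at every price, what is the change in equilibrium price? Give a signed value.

Inverting to quantity form: Qd = 970.2 - P.
At equilibrium Qd = Qs, so 970.2 - P = -2169.8 + 3P; collecting terms, 3140 = 4P and P* = 785.
Then Q* = 970.2 - 785 = 185.2.
After the shift, demand is Qd = 997.2 - P.
Re-solving, 4P = 3167 gives P = 791.75 and Q = 205.45.
ΔP = 791.75 - 785 = 6.75.

ΔP = 6.75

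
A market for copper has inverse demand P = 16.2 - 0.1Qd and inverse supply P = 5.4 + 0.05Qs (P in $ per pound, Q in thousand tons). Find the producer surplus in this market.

Producer surplus = 129.6

Solving each curve for Q: Qd = 162 - 10P and Qs = -108 + 20P.
Equating demand and supply, 162 - 10P = -108 + 20P gives 30P = 270, so P* = 9.
Plugging P* into demand: Q* = 162 - 10(9) = 72.
Supply choke price (Qs = 0): P = 5.4. Producer surplus = ½ × (9 - 5.4) × 72 = 129.6.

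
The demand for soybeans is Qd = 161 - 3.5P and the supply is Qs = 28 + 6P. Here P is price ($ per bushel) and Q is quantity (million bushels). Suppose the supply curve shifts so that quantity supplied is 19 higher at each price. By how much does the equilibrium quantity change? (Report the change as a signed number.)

Equating demand and supply, 161 - 3.5P = 28 + 6P gives 9.5P = 133, so P* = 14.
Plugging P* into demand: Q* = 161 - 3.5(14) = 112.
After the shift, supply is Qs = 47 + 6P.
Re-solving, 9.5P = 114 gives P = 12 and Q = 119.
ΔQ = 119 - 112 = 7.

ΔQ = 7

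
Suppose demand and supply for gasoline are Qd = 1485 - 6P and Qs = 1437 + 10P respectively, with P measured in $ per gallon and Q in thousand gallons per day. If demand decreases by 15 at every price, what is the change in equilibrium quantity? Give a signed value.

ΔQ = -9.375

At equilibrium Qd = Qs, so 1485 - 6P = 1437 + 10P; collecting terms, 48 = 16P and P* = 3.
Then Q* = 1485 - 6(3) = 1467.
After the shift, demand is Qd = 1470 - 6P.
New equilibrium: 33 = 16P, so P = 2.0625 and Q = 1457.625.
ΔQ = 1457.625 - 1467 = -9.375.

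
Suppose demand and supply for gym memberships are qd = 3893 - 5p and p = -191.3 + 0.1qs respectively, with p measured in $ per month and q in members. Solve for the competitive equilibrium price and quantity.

p* = 132, q* = 3233

In direct form, qs = 1913 + 10p.
Equating demand and supply, 3893 - 5p = 1913 + 10p gives 15p = 1980, so p* = 132.
Plugging p* into demand: q* = 3893 - 5(132) = 3233.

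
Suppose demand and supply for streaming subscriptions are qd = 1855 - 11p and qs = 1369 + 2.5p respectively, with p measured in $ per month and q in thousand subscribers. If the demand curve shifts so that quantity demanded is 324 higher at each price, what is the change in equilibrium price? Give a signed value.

Equating demand and supply, 1855 - 11p = 1369 + 2.5p gives 13.5p = 486, so p* = 36.
Plugging p* into demand: q* = 1855 - 11(36) = 1459.
After the shift, demand is qd = 2179 - 11p.
Re-solving, 13.5p = 810 gives p = 60 and q = 1519.
Δp = 60 - 36 = 24.

Δp = 24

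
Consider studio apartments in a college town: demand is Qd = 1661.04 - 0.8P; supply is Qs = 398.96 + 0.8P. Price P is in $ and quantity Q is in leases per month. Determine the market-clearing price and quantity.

P* = 788.8, Q* = 1030

The market clears where 1661.04 - 0.8P = 398.96 + 0.8P. Rearranging, 1.6P = 1262.08, hence P* = 788.8.
Substitute back: Q* = 1661.04 - 0.8(788.8) = 1030.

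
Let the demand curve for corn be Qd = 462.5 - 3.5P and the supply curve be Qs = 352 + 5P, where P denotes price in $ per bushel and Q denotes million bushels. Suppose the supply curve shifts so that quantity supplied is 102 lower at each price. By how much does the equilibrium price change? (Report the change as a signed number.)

The market clears where 462.5 - 3.5P = 352 + 5P. Rearranging, 8.5P = 110.5, hence P* = 13.
From the demand curve, Q* = 462.5 - 3.5(13) = 417.
After the shift, supply is Qs = 250 + 5P.
The new intersection has 212.5 = 8.5P, i.e. P = 25, Q = 375.
ΔP = 25 - 13 = 12.

ΔP = 12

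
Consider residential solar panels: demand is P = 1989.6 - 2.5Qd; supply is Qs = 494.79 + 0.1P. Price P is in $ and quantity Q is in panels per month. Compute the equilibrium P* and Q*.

P* = 602.1, Q* = 555

In direct form, Qd = 795.84 - 0.4P.
Equating demand and supply, 795.84 - 0.4P = 494.79 + 0.1P gives 0.5P = 301.05, so P* = 602.1.
Substitute back: Q* = 795.84 - 0.4(602.1) = 555.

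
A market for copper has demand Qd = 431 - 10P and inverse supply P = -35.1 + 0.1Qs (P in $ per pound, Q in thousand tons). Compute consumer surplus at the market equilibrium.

Consumer surplus = 7644.05

Solving each curve for Q: Qs = 351 + 10P.
Equating demand and supply, 431 - 10P = 351 + 10P gives 20P = 80, so P* = 4.
Then Q* = 431 - 10(4) = 391.
Demand choke price (Qd = 0): P = 431/10 = 43.1. Consumer surplus = ½ × (43.1 - 4) × 391 = 7644.05.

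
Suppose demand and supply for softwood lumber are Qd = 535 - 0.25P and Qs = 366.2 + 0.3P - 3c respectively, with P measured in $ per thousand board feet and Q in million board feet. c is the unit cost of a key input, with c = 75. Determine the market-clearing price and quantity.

P* = 716, Q* = 356

With c = 75, supply is Qs = 141.2 + 0.3P.
At equilibrium Qd = Qs, so 535 - 0.25P = 141.2 + 0.3P; collecting terms, 393.8 = 0.55P and P* = 716.
Then Q* = 535 - 0.25(716) = 356.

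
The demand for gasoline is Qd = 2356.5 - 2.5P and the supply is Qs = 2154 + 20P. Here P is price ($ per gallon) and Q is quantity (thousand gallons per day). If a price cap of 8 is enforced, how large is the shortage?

With P fixed at 8, quantity demanded is 2336.5 and quantity supplied is 2314.
Shortage = Qd - Qs = 2336.5 - 2314 = 22.5.

Shortage = 22.5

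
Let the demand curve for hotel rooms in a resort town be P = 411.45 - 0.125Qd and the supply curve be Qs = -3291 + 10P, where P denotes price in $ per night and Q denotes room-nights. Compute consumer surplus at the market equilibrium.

In direct form, Qd = 3291.6 - 8P.
Set Qd = Qs: 3291.6 - 8P = -3291 + 10P, so 6582.6 = 18P and P* = 365.7.
Then Q* = 3291.6 - 8(365.7) = 366.
Demand choke price (Qd = 0): P = 3291.6/8 = 411.45. Consumer surplus = ½ × (411.45 - 365.7) × 366 = 8372.25.

Consumer surplus = 8372.25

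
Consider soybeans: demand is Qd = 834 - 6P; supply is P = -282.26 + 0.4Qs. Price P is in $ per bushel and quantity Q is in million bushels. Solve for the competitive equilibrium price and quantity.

Rewriting in direct form: Qs = 705.65 + 2.5P.
At equilibrium Qd = Qs, so 834 - 6P = 705.65 + 2.5P; collecting terms, 128.35 = 8.5P and P* = 15.1.
From the demand curve, Q* = 834 - 6(15.1) = 743.4.

P* = 15.1, Q* = 743.4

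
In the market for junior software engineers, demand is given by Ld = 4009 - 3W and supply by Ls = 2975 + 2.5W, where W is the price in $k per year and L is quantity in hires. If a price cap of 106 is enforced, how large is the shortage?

Shortage = 451

Evaluating both curves at the ceiling price 106 gives Ld = 3691, Ls = 3240.
Shortage = Ld - Ls = 3691 - 3240 = 451.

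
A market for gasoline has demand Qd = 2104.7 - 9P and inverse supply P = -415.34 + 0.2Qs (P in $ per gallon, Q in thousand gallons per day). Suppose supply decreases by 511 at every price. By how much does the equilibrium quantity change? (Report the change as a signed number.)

ΔQ = -328.5

Inverting to quantity form: Qs = 2076.7 + 5P.
The market clears where 2104.7 - 9P = 2076.7 + 5P. Rearranging, 14P = 28, hence P* = 2.
Then Q* = 2104.7 - 9(2) = 2086.7.
After the shift, supply is Qs = 1565.7 + 5P.
The new intersection has 539 = 14P, i.e. P = 38.5, Q = 1758.2.
ΔQ = 1758.2 - 2086.7 = -328.5.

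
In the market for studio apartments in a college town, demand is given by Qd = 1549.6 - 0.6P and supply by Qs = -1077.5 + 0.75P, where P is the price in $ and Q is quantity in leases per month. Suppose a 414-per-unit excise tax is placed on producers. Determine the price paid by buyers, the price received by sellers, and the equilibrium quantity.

The tax drives a wedge P_b - P_s = 414. Substituting P_s = P_b - 414 into supply: Qs = -1388 + 0.75P_b.
Equate demand and the shifted supply: 1549.6 - 0.6P_b = -1388 + 0.75P_b, giving 1.35P_b = 2937.6, so P_b = 2176.
Then P_s = 2176 - 414 = 1762 and Q = 1549.6 - 0.6(2176) = 244.

P_b = 2176, P_s = 1762, Q = 244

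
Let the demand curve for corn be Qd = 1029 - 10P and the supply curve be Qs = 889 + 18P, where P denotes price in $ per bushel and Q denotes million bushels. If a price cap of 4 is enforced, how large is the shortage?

With P fixed at 4, quantity demanded is 989 and quantity supplied is 961.
Shortage = Qd - Qs = 989 - 961 = 28.

Shortage = 28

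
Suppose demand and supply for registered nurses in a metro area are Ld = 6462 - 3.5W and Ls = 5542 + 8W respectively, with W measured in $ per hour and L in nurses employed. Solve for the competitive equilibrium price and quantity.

W* = 80, L* = 6182

At equilibrium Ld = Ls, so 6462 - 3.5W = 5542 + 8W; collecting terms, 920 = 11.5W and W* = 80.
Plugging W* into demand: L* = 6462 - 3.5(80) = 6182.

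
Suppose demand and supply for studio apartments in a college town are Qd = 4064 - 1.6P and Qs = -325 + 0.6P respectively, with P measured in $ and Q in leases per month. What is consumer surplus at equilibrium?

Set Qd = Qs: 4064 - 1.6P = -325 + 0.6P, so 4389 = 2.2P and P* = 1995.
From the demand curve, Q* = 4064 - 1.6(1995) = 872.
Demand choke price (Qd = 0): P = 4064/1.6 = 2540. Consumer surplus = ½ × (2540 - 1995) × 872 = 237620.

Consumer surplus = 237620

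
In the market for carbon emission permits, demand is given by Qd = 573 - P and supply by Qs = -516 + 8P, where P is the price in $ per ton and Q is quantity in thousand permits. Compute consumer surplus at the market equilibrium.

Equating demand and supply, 573 - P = -516 + 8P gives 9P = 1089, so P* = 121.
From the demand curve, Q* = 573 - 121 = 452.
Demand choke price (Qd = 0): P = 573. Consumer surplus = ½ × (573 - 121) × 452 = 102152.

Consumer surplus = 102152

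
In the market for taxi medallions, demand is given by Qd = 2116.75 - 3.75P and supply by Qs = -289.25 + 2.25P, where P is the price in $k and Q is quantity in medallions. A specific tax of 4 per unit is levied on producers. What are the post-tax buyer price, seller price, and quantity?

The tax drives a wedge P_b - P_s = 4. Substituting P_s = P_b - 4 into supply: Qs = -298.25 + 2.25P_b.
Market clearing requires 2116.75 - 3.75P_b = -298.25 + 2.25P_b; hence 2415 = 6P_b and P_b = 402.5.
So P_s = 398.5 and the quantity traded is Q = 2116.75 - 3.75(402.5) = 607.375.

P_b = 402.5, P_s = 398.5, Q = 607.375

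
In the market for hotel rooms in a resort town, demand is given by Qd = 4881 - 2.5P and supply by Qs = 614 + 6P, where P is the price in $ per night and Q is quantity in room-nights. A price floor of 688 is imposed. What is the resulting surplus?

Evaluating both curves at the floor price 688 gives Qd = 3161, Qs = 4742.
Surplus = Qs - Qd = 4742 - 3161 = 1581.

Surplus = 1581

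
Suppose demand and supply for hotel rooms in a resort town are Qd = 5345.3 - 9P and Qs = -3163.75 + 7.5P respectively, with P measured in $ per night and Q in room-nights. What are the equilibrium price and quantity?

Equating demand and supply, 5345.3 - 9P = -3163.75 + 7.5P gives 16.5P = 8509.05, so P* = 515.7.
Substitute back: Q* = 5345.3 - 9(515.7) = 704.

P* = 515.7, Q* = 704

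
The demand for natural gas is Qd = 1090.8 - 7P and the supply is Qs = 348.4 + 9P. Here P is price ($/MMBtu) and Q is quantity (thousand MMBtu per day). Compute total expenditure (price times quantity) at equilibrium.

At equilibrium Qd = Qs, so 1090.8 - 7P = 348.4 + 9P; collecting terms, 742.4 = 16P and P* = 46.4.
Then Q* = 1090.8 - 7(46.4) = 766.
Total expenditure = P* × Q* = 46.4 × 766 = 35542.4.

Total expenditure = 35542.4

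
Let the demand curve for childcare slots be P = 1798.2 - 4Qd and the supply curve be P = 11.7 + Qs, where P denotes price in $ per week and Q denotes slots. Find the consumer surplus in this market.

Rewriting in direct form: Qd = 449.55 - 0.25P and Qs = -11.7 + P.
Set Qd = Qs: 449.55 - 0.25P = -11.7 + P, so 461.25 = 1.25P and P* = 369.
From the demand curve, Q* = 449.55 - 0.25(369) = 357.3.
Demand choke price (Qd = 0): P = 449.55/0.25 = 1798.2. Consumer surplus = ½ × (1798.2 - 369) × 357.3 = 255326.58.

Consumer surplus = 255326.58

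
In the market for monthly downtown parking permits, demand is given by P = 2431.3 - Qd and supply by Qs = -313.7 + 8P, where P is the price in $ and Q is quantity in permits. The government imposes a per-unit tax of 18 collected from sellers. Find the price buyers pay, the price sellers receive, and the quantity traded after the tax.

P_b = 321, P_s = 303, Q = 2110.3

Solving each curve for Q: Qd = 2431.3 - P.
With a tax of 18 on sellers, they supply based on the net price P_s = P_b - 18, so Qs = -457.7 + 8P_b.
Market clearing requires 2431.3 - P_b = -457.7 + 8P_b; hence 2889 = 9P_b and P_b = 321.
Then P_s = 321 - 18 = 303 and Q = 2431.3 - 321 = 2110.3.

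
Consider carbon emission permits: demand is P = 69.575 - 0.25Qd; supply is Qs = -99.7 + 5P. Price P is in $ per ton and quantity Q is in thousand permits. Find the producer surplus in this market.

Producer surplus = 1216.609

Rewriting in direct form: Qd = 278.3 - 4P.
At equilibrium Qd = Qs, so 278.3 - 4P = -99.7 + 5P; collecting terms, 378 = 9P and P* = 42.
Then Q* = 278.3 - 4(42) = 110.3.
Supply choke price (Qs = 0): P = 19.94. Producer surplus = ½ × (42 - 19.94) × 110.3 = 1216.609.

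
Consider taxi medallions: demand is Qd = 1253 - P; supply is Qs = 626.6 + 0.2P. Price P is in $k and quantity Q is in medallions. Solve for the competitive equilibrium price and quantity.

P* = 522, Q* = 731

Equating demand and supply, 1253 - P = 626.6 + 0.2P gives 1.2P = 626.4, so P* = 522.
Substitute back: Q* = 1253 - 522 = 731.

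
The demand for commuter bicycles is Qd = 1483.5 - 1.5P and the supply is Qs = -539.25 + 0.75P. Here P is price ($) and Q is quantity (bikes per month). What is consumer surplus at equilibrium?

Set Qd = Qs: 1483.5 - 1.5P = -539.25 + 0.75P, so 2022.75 = 2.25P and P* = 899.
From the demand curve, Q* = 1483.5 - 1.5(899) = 135.
Demand choke price (Qd = 0): P = 1483.5/1.5 = 989. Consumer surplus = ½ × (989 - 899) × 135 = 6075.

Consumer surplus = 6075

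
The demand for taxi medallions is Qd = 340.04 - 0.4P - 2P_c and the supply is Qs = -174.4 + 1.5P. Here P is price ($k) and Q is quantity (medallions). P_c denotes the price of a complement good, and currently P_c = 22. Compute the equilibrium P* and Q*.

With P_c = 22, demand is Qd = 296.04 - 0.4P.
The market clears where 296.04 - 0.4P = -174.4 + 1.5P. Rearranging, 1.9P = 470.44, hence P* = 247.6.
Substitute back: Q* = 296.04 - 0.4(247.6) = 197.

P* = 247.6, Q* = 197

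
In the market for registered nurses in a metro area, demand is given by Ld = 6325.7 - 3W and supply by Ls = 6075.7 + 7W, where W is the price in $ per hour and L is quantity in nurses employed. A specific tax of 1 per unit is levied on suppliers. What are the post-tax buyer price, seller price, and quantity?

W_b = 25.7, W_s = 24.7, L = 6248.6

With a tax of 1 on suppliers, they supply based on the net price W_s = W_b - 1, so Ls = 6068.7 + 7W_b.
Set Ld = Ls: 6325.7 - 3W_b = 6068.7 + 7W_b, so 257 = 10W_b and W_b = 25.7.
So W_s = 24.7 and the quantity traded is L = 6325.7 - 3(25.7) = 6248.6.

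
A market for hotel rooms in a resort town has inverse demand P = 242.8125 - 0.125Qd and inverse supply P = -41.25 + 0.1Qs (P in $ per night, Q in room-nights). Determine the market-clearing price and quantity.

In direct form, Qd = 1942.5 - 8P and Qs = 412.5 + 10P.
At equilibrium Qd = Qs, so 1942.5 - 8P = 412.5 + 10P; collecting terms, 1530 = 18P and P* = 85.
Substitute back: Q* = 1942.5 - 8(85) = 1262.5.

P* = 85, Q* = 1262.5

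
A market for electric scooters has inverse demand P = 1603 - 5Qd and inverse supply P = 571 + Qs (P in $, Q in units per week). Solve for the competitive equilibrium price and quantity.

P* = 743, Q* = 172

Solving each curve for Q: Qd = 320.6 - 0.2P and Qs = -571 + P.
Equating demand and supply, 320.6 - 0.2P = -571 + P gives 1.2P = 891.6, so P* = 743.
Then Q* = 320.6 - 0.2(743) = 172.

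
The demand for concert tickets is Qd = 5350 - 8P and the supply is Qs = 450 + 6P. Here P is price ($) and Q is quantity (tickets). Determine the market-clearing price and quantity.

P* = 350, Q* = 2550

Equating demand and supply, 5350 - 8P = 450 + 6P gives 14P = 4900, so P* = 350.
From the demand curve, Q* = 5350 - 8(350) = 2550.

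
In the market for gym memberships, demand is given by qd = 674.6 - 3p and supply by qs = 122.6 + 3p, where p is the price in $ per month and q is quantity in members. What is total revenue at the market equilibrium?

Set qd = qs: 674.6 - 3p = 122.6 + 3p, so 552 = 6p and p* = 92.
Then q* = 674.6 - 3(92) = 398.6.
Total revenue = p* × q* = 92 × 398.6 = 36671.2.

Total revenue = 36671.2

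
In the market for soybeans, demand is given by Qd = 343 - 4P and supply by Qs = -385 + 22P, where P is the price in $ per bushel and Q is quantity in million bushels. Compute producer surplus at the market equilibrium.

Equating demand and supply, 343 - 4P = -385 + 22P gives 26P = 728, so P* = 28.
Substitute back: Q* = 343 - 4(28) = 231.
Supply choke price (Qs = 0): P = 17.5. Producer surplus = ½ × (28 - 17.5) × 231 = 1212.75.

Producer surplus = 1212.75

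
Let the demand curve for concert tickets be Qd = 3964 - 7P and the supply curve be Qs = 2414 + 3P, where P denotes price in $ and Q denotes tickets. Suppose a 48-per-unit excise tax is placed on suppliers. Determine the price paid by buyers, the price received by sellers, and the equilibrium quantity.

P_b = 169.4, P_s = 121.4, Q = 2778.2

With a tax of 48 on suppliers, they supply based on the net price P_s = P_b - 48, so Qs = 2270 + 3P_b.
Equate demand and the shifted supply: 3964 - 7P_b = 2270 + 3P_b, giving 10P_b = 1694, so P_b = 169.4.
So P_s = 121.4 and the quantity traded is Q = 3964 - 7(169.4) = 2778.2.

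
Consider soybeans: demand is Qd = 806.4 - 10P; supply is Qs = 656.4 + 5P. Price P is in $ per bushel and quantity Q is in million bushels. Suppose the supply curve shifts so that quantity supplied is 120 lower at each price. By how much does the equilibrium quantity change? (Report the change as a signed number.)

ΔQ = -80

Equating demand and supply, 806.4 - 10P = 656.4 + 5P gives 15P = 150, so P* = 10.
Then Q* = 806.4 - 10(10) = 706.4.
After the shift, supply is Qs = 536.4 + 5P.
New equilibrium: 270 = 15P, so P = 18 and Q = 626.4.
ΔQ = 626.4 - 706.4 = -80.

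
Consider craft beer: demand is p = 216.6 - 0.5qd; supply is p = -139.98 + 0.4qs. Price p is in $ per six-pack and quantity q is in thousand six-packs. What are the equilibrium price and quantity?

p* = 18.5, q* = 396.2

Rewriting in direct form: qd = 433.2 - 2p and qs = 349.95 + 2.5p.
The market clears where 433.2 - 2p = 349.95 + 2.5p. Rearranging, 4.5p = 83.25, hence p* = 18.5.
Substitute back: q* = 433.2 - 2(18.5) = 396.2.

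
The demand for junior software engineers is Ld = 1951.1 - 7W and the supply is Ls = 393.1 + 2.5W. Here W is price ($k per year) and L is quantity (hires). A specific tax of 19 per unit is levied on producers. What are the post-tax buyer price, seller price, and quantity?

W_b = 169, W_s = 150, L = 768.1

The tax drives a wedge W_b - W_s = 19. Substituting W_s = W_b - 19 into supply: Ls = 345.6 + 2.5W_b.
Equate demand and the shifted supply: 1951.1 - 7W_b = 345.6 + 2.5W_b, giving 9.5W_b = 1605.5, so W_b = 169.
Then W_s = 169 - 19 = 150 and L = 1951.1 - 7(169) = 768.1.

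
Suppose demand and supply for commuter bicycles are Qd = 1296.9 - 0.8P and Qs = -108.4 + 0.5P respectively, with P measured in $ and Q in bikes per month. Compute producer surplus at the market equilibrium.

At equilibrium Qd = Qs, so 1296.9 - 0.8P = -108.4 + 0.5P; collecting terms, 1405.3 = 1.3P and P* = 1081.
Then Q* = 1296.9 - 0.8(1081) = 432.1.
Supply choke price (Qs = 0): P = 216.8. Producer surplus = ½ × (1081 - 216.8) × 432.1 = 186710.41.

Producer surplus = 186710.41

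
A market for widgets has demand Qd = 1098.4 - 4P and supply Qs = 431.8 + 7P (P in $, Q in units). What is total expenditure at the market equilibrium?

At equilibrium Qd = Qs, so 1098.4 - 4P = 431.8 + 7P; collecting terms, 666.6 = 11P and P* = 60.6.
Plugging P* into demand: Q* = 1098.4 - 4(60.6) = 856.
Total expenditure = P* × Q* = 60.6 × 856 = 51873.6.

Total expenditure = 51873.6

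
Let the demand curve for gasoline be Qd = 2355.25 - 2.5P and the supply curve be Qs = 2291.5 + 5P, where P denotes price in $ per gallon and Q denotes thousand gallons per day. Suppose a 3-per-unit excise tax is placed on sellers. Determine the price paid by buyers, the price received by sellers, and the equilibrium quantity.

With a tax of 3 on sellers, they supply based on the net price P_s = P_b - 3, so Qs = 2276.5 + 5P_b.
Set Qd = Qs: 2355.25 - 2.5P_b = 2276.5 + 5P_b, so 78.75 = 7.5P_b and P_b = 10.5.
Then P_s = 10.5 - 3 = 7.5 and Q = 2355.25 - 2.5(10.5) = 2329.

P_b = 10.5, P_s = 7.5, Q = 2329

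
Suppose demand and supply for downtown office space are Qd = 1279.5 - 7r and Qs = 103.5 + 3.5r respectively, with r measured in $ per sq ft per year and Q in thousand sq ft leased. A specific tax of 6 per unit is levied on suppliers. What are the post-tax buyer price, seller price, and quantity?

Suppliers keep r_s = r_b - 6 per unit, so supply in terms of the buyer price is Qs = 82.5 + 3.5r_b.
Equate demand and the shifted supply: 1279.5 - 7r_b = 82.5 + 3.5r_b, giving 10.5r_b = 1197, so r_b = 114.
So r_s = 108 and the quantity traded is Q = 1279.5 - 7(114) = 481.5.

r_b = 114, r_s = 108, Q = 481.5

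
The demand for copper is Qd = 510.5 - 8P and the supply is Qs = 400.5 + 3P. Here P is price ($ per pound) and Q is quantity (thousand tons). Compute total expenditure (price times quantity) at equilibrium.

Total expenditure = 4305

Equating demand and supply, 510.5 - 8P = 400.5 + 3P gives 11P = 110, so P* = 10.
Substitute back: Q* = 510.5 - 8(10) = 430.5.
Total expenditure = P* × Q* = 10 × 430.5 = 4305.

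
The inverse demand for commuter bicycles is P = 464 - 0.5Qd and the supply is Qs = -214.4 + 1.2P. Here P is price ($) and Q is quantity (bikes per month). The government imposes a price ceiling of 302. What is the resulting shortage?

In direct form, Qd = 928 - 2P.
With P fixed at 302, quantity demanded is 324 and quantity supplied is 148.
Shortage = Qd - Qs = 324 - 148 = 176.

Shortage = 176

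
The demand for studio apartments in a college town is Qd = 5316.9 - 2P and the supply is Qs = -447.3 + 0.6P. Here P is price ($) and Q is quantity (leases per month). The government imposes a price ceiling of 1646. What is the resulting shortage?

Evaluating both curves at the ceiling price 1646 gives Qd = 2024.9, Qs = 540.3.
Shortage = Qd - Qs = 2024.9 - 540.3 = 1484.6.

Shortage = 1484.6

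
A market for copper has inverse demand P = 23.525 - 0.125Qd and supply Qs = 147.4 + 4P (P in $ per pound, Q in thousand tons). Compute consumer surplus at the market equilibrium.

Consumer surplus = 1620.0625

Solving each curve for Q: Qd = 188.2 - 8P.
The market clears where 188.2 - 8P = 147.4 + 4P. Rearranging, 12P = 40.8, hence P* = 3.4.
Then Q* = 188.2 - 8(3.4) = 161.
Demand choke price (Qd = 0): P = 188.2/8 = 23.525. Consumer surplus = ½ × (23.525 - 3.4) × 161 = 1620.0625.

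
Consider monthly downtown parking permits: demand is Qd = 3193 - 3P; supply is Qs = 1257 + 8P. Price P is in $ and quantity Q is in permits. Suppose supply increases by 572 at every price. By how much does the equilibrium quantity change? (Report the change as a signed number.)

ΔQ = 156

The market clears where 3193 - 3P = 1257 + 8P. Rearranging, 11P = 1936, hence P* = 176.
Plugging P* into demand: Q* = 3193 - 3(176) = 2665.
After the shift, supply is Qs = 1829 + 8P.
New equilibrium: 1364 = 11P, so P = 124 and Q = 2821.
ΔQ = 2821 - 2665 = 156.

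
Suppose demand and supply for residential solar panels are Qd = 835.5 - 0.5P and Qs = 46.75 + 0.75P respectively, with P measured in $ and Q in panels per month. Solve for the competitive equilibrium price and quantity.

Equating demand and supply, 835.5 - 0.5P = 46.75 + 0.75P gives 1.25P = 788.75, so P* = 631.
Then Q* = 835.5 - 0.5(631) = 520.

P* = 631, Q* = 520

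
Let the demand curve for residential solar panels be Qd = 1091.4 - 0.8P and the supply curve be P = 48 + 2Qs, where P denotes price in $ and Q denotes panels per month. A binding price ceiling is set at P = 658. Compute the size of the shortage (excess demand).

Inverting to quantity form: Qs = -24 + 0.5P.
Evaluating both curves at the ceiling price 658 gives Qd = 565, Qs = 305.
Shortage = Qd - Qs = 565 - 305 = 260.

Shortage = 260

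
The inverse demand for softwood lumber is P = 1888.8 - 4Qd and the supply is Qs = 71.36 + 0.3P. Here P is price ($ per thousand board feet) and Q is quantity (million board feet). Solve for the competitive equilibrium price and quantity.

P* = 728.8, Q* = 290

In direct form, Qd = 472.2 - 0.25P.
The market clears where 472.2 - 0.25P = 71.36 + 0.3P. Rearranging, 0.55P = 400.84, hence P* = 728.8.
Then Q* = 472.2 - 0.25(728.8) = 290.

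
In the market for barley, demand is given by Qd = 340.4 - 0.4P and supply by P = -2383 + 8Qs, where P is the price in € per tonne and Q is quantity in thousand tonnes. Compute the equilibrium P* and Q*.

Rewriting in direct form: Qs = 297.875 + 0.125P.
Equating demand and supply, 340.4 - 0.4P = 297.875 + 0.125P gives 0.525P = 42.525, so P* = 81.
Plugging P* into demand: Q* = 340.4 - 0.4(81) = 308.

P* = 81, Q* = 308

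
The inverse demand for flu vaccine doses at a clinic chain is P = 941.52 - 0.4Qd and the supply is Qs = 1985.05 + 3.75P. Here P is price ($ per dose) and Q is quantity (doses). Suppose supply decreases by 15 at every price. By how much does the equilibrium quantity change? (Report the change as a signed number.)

Rewriting in direct form: Qd = 2353.8 - 2.5P.
Equating demand and supply, 2353.8 - 2.5P = 1985.05 + 3.75P gives 6.25P = 368.75, so P* = 59.
Then Q* = 2353.8 - 2.5(59) = 2206.3.
After the shift, supply is Qs = 1970.05 + 3.75P.
Re-solving, 6.25P = 383.75 gives P = 61.4 and Q = 2200.3.
ΔQ = 2200.3 - 2206.3 = -6.

ΔQ = -6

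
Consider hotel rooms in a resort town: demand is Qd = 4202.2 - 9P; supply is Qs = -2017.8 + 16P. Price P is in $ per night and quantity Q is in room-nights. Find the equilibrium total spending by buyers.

Total spending by buyers = 488394.4

The market clears where 4202.2 - 9P = -2017.8 + 16P. Rearranging, 25P = 6220, hence P* = 248.8.
Substitute back: Q* = 4202.2 - 9(248.8) = 1963.
Total spending by buyers = P* × Q* = 248.8 × 1963 = 488394.4.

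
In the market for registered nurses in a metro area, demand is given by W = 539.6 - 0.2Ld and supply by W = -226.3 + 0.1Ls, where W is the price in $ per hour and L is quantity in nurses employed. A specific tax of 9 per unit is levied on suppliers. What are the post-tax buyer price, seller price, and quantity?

W_b = 35, W_s = 26, L = 2523

In direct form, Ld = 2698 - 5W and Ls = 2263 + 10W.
Suppliers keep W_s = W_b - 9 per unit, so supply in terms of the buyer price is Ls = 2173 + 10W_b.
Equate demand and the shifted supply: 2698 - 5W_b = 2173 + 10W_b, giving 15W_b = 525, so W_b = 35.
Then W_s = 35 - 9 = 26 and L = 2698 - 5(35) = 2523.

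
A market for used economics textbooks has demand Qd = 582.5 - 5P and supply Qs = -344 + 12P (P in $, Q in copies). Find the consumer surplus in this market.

Consumer surplus = 9610

At equilibrium Qd = Qs, so 582.5 - 5P = -344 + 12P; collecting terms, 926.5 = 17P and P* = 54.5.
From the demand curve, Q* = 582.5 - 5(54.5) = 310.
Demand choke price (Qd = 0): P = 582.5/5 = 116.5. Consumer surplus = ½ × (116.5 - 54.5) × 310 = 9610.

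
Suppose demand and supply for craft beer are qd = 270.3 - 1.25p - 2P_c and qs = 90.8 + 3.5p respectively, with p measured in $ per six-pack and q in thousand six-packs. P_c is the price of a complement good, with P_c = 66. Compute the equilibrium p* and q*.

p* = 10, q* = 125.8

With P_c = 66, demand is qd = 138.3 - 1.25p.
Equating demand and supply, 138.3 - 1.25p = 90.8 + 3.5p gives 4.75p = 47.5, so p* = 10.
From the demand curve, q* = 138.3 - 1.25(10) = 125.8.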